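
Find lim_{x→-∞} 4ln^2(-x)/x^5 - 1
The quotient is an ∞/∞ indeterminate form as x → -∞.
Compare growth rates of the dominant terms (exponentials ≫ polynomials ≫ logarithms), or apply L'Hôpital's rule; the quotient → 0.
Adding the constant: 0 - 1 = -1. Limit = -1.

Final answer: -1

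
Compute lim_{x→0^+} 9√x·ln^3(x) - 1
The product is a 0·∞ indeterminate form at x → 0⁺.
Rewrite the product as 9·ln^3(x) / x^(-1/2) and apply L'Hôpital, or use the standard hierarchy x^(-1/2) ≫ |ln x|^3 as x → 0⁺.
The indeterminate product → 0, so the limit = -1.

Final answer: -1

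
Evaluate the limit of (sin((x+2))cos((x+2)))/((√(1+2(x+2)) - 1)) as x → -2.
Both numerator and denominator → 0 as x → -2; this is a 0/0 indeterminate form.
Expand each to leading order near x = -2: numerator ~ (x + 2), denominator ~ (x + 2).
The limit of the ratio is 1.

Final answer: 1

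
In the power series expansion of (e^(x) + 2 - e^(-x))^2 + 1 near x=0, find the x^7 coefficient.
Expand to order 7: (e^(x) + 2 - e^(-x))^2 + 1 = x^7/630 + 8·x^6/45 + x^5/15 + 4·x^4/3 + 4·x^3/3 + 4·x^2 + 8·x + 5 + O(x^8).
The coefficient of x^7 is 1/630.

Final answer: 1/630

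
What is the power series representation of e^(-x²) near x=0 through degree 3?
1 - x^2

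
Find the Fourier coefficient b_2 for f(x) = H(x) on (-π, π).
b_2 = (1/π) ∫_{-π}^{π} f(x)·sin(2x) dx.
Evaluate the integral (use parity and integration by parts as needed): b_2 = 0.

Final answer: 0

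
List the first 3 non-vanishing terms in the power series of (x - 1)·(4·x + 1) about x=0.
4·x^2 - 3·x - 1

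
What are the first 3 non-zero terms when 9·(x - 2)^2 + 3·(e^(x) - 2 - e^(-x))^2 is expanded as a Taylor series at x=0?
21·x^2 - 60·x + 48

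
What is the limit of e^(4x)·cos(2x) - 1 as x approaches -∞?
Evaluate the dominant behaviour as x → -∞; each term tends to a finite value or vanishes.
Limit = -1.

Final answer: -1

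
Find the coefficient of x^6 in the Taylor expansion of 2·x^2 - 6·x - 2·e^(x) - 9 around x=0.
Expand to order 6: 2·x^2 - 6·x - 2·e^(x) - 9 = -x^6/360 - x^5/60 - x^4/12 - x^3/3 + x^2 - 8·x - 11 + O(x^7).
The coefficient of x^6 is -1/360.

Final answer: -1/360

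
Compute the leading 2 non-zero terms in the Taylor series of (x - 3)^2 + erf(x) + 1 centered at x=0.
x·(-6 + 2/√(π)) + 10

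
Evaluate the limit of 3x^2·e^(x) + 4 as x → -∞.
The product is a 0·∞ indeterminate form at x → -∞.
Rewrite the product as 3x^2 / e^(-x) (an ∞/∞ form) and apply L'Hôpital, or use the standard hierarchy e^(|x|) ≫ |x^2| as x → -∞.
The indeterminate product → 0, so the limit = 4.

Final answer: 4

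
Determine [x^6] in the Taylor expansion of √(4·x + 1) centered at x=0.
Expand to order 6: √(4·x + 1) = -84·x^6 + 28·x^5 - 10·x^4 + 4·x^3 - 2·x^2 + 2·x + 1 + O(x^7).
The coefficient of x^6 is -84.

Final answer: -84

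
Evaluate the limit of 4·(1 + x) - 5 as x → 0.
Direct substitution at x = 0 gives -1.

Final answer: -1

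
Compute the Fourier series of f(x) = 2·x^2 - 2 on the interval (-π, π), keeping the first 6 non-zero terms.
-8·cos(x) + 2·cos(2·x) - 8·cos(3·x)/9 + cos(4·x)/2 - 8·cos(5·x)/25 - 2 + 2·π^2/3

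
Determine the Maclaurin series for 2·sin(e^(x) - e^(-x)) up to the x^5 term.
-23·x^5/30 - 2·x^3 + 4·x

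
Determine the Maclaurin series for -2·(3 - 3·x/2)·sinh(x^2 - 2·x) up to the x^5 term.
68·x^5/5 - 16·x^4 + 11·x^3 - 12·x^2 + 12·x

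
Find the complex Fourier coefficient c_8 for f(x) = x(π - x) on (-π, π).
Compute the real Fourier coefficients first: a_8 = -1/16, b_8 = -π/4.
Then c_8 = (a_8 − i·b_8)/2 = -1/32 + i·π/8.

Final answer: -1/32 + i·π/8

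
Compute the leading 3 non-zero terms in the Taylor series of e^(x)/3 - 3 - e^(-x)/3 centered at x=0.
x^3/9 + 2·x/3 - 3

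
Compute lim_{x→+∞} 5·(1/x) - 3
Evaluate the dominant behaviour as x → +∞; each term tends to a finite value or vanishes.
Limit = -3.

Final answer: -3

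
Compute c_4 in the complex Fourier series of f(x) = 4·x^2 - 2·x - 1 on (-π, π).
Compute the real Fourier coefficients first: a_4 = 1, b_4 = 1.
Then c_4 = (a_4 − i·b_4)/2 = 1/2 - i/2.

Final answer: 1/2 - i/2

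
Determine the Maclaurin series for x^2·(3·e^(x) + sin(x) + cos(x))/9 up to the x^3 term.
4·x^3/9 + 4·x^2/9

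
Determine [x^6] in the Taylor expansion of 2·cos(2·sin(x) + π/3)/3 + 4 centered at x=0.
Expand to order 6: 2·cos(2·sin(x) + π/3)/3 + 4 = -28·x^6/135 - 19·√(3)·x^5/60 + 4·x^4/9 + 5·√(3)·x^3/9 - 2·x^2/3 - 2·√(3)·x/3 + 13/3 + O(x^7).
The coefficient of x^6 is -28/135.

Final answer: -28/135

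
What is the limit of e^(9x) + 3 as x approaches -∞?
Evaluate the dominant behaviour as x → -∞; each term tends to a finite value or vanishes.
Limit = 3.

Final answer: 3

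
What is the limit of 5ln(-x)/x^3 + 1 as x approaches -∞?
The quotient is an ∞/∞ indeterminate form as x → -∞.
Compare growth rates of the dominant terms (exponentials ≫ polynomials ≫ logarithms), or apply L'Hôpital's rule; the quotient → 0.
Adding the constant: 0 + 1 = 1. Limit = 1.

Final answer: 1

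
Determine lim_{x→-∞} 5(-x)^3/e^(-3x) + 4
The quotient is an ∞/∞ indeterminate form as x → -∞.
Compare growth rates of the dominant terms (exponentials ≫ polynomials ≫ logarithms), or apply L'Hôpital's rule; the quotient → 0.
Adding the constant: 0 + 4 = 4. Limit = 4.

Final answer: 4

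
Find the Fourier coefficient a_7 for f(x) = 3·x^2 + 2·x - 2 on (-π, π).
a_7 = (1/π) ∫_{-π}^{π} f(x)·cos(7x) dx.
Evaluate the integral (use parity and integration by parts as needed): a_7 = -12/49.

Final answer: -12/49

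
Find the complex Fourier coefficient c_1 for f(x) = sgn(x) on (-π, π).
Compute the real Fourier coefficients first: a_1 = 0, b_1 = 4/π.
Then c_1 = (a_1 − i·b_1)/2 = -2·i/π.

Final answer: -2·i/π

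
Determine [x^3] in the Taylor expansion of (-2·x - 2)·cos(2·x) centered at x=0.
Expand to order 3: (-2·x - 2)·cos(2·x) = 4·x^3 + 4·x^2 - 2·x - 2 + O(x^4).
The coefficient of x^3 is 4.

Final answer: 4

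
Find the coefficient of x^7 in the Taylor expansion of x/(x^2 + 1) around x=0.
Expand to order 7: x/(x^2 + 1) = -x^7 + x^5 - x^3 + x + O(x^8).
The coefficient of x^7 is -1.

Final answer: -1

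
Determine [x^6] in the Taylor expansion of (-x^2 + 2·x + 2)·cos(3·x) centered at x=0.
Expand to order 6: (-x^2 + 2·x + 2)·cos(3·x) = -27·x^6/5 + 27·x^5/4 + 45·x^4/4 - 9·x^3 - 10·x^2 + 2·x + 2 + O(x^7).
The coefficient of x^6 is -27/5.

Final answer: -27/5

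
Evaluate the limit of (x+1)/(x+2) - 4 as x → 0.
Direct substitution at x = 0 gives -7/2.

Final answer: -7/2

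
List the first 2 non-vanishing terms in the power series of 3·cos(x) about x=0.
3 - 3·x^2/2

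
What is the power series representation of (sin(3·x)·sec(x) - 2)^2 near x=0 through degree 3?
12·x^3 + 9·x^2 - 12·x + 4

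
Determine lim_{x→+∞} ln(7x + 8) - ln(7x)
This is an ∞ − ∞ indeterminate form.
Combine the logarithms: ln(7x+8) − ln(7x) = ln((7x+8)/(7x)) = ln(1 + 8/(7x)) → ln(1) = 0.
Limit = 0.

Final answer: 0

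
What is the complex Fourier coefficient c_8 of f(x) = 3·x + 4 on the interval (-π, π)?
Compute the real Fourier coefficients first: a_8 = 0, b_8 = -3/4.
Then c_8 = (a_8 − i·b_8)/2 = 3·i/8.

Final answer: 3·i/8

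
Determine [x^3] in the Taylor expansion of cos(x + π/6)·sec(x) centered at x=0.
Expand to order 3: cos(x + π/6)·sec(x) = -x^3/6 - x/2 + √(3)/2 + O(x^4).
The coefficient of x^3 is -1/6.

Final answer: -1/6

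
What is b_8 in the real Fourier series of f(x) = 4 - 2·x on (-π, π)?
b_8 = (1/π) ∫_{-π}^{π} f(x)·sin(8x) dx.
Evaluate the integral (use parity and integration by parts as needed): b_8 = 1/2.

Final answer: 1/2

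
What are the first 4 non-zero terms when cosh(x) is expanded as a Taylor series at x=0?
x^6/720 + x^4/24 + x^2/2 + 1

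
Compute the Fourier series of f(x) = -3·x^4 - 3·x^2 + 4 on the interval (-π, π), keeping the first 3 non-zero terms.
(-132 + 24·π^2)·cos(x) + (6 - 6·π^2)·cos(2·x) - 3·π^4/5 - π^2 + 4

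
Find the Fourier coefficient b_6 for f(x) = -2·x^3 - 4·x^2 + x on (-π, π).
b_6 = (1/π) ∫_{-π}^{π} f(x)·sin(6x) dx.
Evaluate the integral (use parity and integration by parts as needed): b_6 = -4/9 + 2·π^2/3.

Final answer: -4/9 + 2·π^2/3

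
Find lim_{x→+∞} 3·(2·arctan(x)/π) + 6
Evaluate the dominant behaviour as x → +∞; each term tends to a finite value or vanishes.
Limit = 9.

Final answer: 9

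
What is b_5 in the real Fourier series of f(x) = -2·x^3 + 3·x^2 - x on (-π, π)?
b_5 = (1/π) ∫_{-π}^{π} f(x)·sin(5x) dx.
Evaluate the integral (use parity and integration by parts as needed): b_5 = -4·π^2/5 - 26/125.

Final answer: -4·π^2/5 - 26/125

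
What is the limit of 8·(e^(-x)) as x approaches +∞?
Evaluate the dominant behaviour as x → +∞; each term tends to a finite value or vanishes.
Limit = 0.

Final answer: 0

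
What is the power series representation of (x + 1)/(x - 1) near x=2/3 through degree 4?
-5 - 18·(x - 2/3) - 54·(x - 2/3)^2 - 162·(x - 2/3)^3 - 486·(x - 2/3)^4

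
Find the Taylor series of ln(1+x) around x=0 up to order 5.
x^5/5 - x^4/4 + x^3/3 - x^2/2 + x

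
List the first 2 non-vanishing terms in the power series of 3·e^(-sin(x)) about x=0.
3 - 3·x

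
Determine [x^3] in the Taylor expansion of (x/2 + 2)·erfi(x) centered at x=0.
Expand to order 3: (x/2 + 2)·erfi(x) = 4·x^3/(3·√(π)) + x^2/√(π) + 4·x/√(π) + O(x^4).
The coefficient of x^3 is 4/(3·√(π)).

Final answer: 4/(3·√(π))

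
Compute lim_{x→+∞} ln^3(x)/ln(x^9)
This is an ∞/∞ indeterminate form as x → +∞.
Write ln(x^9) = 9·ln(x), reducing the quotient to ln^2(x)/9 → ∞.
Limit = ∞.

Final answer: ∞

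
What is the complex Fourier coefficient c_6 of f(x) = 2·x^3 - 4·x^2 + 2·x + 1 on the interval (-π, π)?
Compute the real Fourier coefficients first: a_6 = -4/9, b_6 = -2·π^2/3 - 5/9.
Then c_6 = (a_6 − i·b_6)/2 = -2/9 + 5·i/18 + i·π^2/3.

Final answer: -2/9 + 5·i/18 + i·π^2/3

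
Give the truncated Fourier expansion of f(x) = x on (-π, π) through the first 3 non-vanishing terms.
2·sin(x) - sin(2·x) + 2·sin(3·x)/3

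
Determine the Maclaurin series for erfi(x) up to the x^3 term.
2·x^3/(3·√(π)) + 2·x/√(π)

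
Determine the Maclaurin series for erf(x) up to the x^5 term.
x^5/(5·√(π)) - 2·x^3/(3·√(π)) + 2·x/√(π)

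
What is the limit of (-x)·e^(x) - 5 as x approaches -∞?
The product is a 0·∞ indeterminate form at x → -∞.
Rewrite the product as (-x) / e^(-x) (an ∞/∞ form) and apply L'Hôpital, or use the standard hierarchy e^(|x|) ≫ |(-x)| as x → -∞.
The indeterminate product → 0, so the limit = -5.

Final answer: -5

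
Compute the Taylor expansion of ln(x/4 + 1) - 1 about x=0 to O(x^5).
-x^4/1024 + x^3/192 - x^2/32 + x/4 - 1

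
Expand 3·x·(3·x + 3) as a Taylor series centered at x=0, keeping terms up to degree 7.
9·x^2 + 9·x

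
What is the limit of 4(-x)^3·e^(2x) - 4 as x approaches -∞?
The product is a 0·∞ indeterminate form at x → -∞.
Rewrite the product as 4(-x)^3 / e^(-2x) (an ∞/∞ form) and apply L'Hôpital, or use the standard hierarchy e^(2|x|) ≫ |(-x)^3| as x → -∞.
The indeterminate product → 0, so the limit = -4.

Final answer: -4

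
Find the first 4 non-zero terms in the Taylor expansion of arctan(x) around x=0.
-x^7/7 + x^5/5 - x^3/3 + x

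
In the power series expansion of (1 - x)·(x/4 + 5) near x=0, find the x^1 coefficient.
Expand to order 1: (1 - x)·(x/4 + 5) = 5 - 19·x/4 + O(x^2).
The coefficient of x^1 is -19/4.

Final answer: -19/4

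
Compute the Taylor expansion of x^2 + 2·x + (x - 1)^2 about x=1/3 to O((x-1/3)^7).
11/9 + 4·(x - 1/3)/3 + 2·(x - 1/3)^2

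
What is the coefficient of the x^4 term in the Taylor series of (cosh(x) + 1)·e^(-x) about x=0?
Expand to order 4: (cosh(x) + 1)·e^(-x) = 3·x^4/8 - 5·x^3/6 + 3·x^2/2 - 2·x + 2 + O(x^5).
The coefficient of x^4 is 3/8.

Final answer: 3/8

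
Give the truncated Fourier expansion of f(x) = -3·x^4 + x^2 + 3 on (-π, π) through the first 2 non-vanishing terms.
(-148 + 24·π^2)·cos(x) - 3·π^4/5 + 3 + π^2/3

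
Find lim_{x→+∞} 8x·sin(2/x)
As x → +∞: let u = 2/x → 0⁺; then 8·x·sin(2/x) = 8·2·sin(u)/u → 8·2·1 = 16.
Limit = 16.

Final answer: 16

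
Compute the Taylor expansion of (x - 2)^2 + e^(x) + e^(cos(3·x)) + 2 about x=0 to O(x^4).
x^3/6 + x^2·(3/2 - 9·e/2) - 3·x + e + 7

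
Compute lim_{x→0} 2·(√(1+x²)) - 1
Direct substitution at x = 0 gives 1.

Final answer: 1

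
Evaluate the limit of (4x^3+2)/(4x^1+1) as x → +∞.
This is an ∞/∞ indeterminate form as x → +∞.
Divide numerator and denominator by x^3 and let the lower-order terms vanish; the numerator's degree 3 exceeds the denominator's degree 1, so the quotient diverges.
Limit = ∞.

Final answer: ∞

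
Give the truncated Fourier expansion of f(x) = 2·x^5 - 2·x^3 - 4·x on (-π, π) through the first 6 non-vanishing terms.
(-84·π^2 + 4·π^4 + 496)·sin(x) + (-2·π^4 - 14 + 12·π^2)·sin(2·x) + (-116·π^2/27 + 16/81 + 4·π^4/3)·sin(3·x) + (-π^4 + 37/32 + 9·π^2/4)·sin(4·x) + (-36·π^2/25 - 784/625 + 4·π^4/5)·sin(5·x) + (-2·π^4/3 + 94/81 + 28·π^2/27)·sin(6·x)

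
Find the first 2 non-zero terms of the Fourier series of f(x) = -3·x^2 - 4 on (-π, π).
12·cos(x) - π^2 - 4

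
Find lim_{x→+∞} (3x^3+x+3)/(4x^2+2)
This is an ∞/∞ indeterminate form as x → +∞.
Divide numerator and denominator by x^3 and let the lower-order terms vanish; the numerator's degree 3 exceeds the denominator's degree 2, so the quotient diverges.
Limit = ∞.

Final answer: ∞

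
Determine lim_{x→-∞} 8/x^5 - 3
Evaluate the dominant behaviour as x → -∞; each term tends to a finite value or vanishes.
Limit = -3.

Final answer: -3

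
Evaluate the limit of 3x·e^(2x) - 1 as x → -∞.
The product is a 0·∞ indeterminate form at x → -∞.
Rewrite the product as 3x / e^(-2x) (an ∞/∞ form) and apply L'Hôpital, or use the standard hierarchy e^(2|x|) ≫ |x| as x → -∞.
The indeterminate product → 0, so the limit = -1.

Final answer: -1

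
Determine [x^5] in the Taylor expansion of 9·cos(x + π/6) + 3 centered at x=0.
Expand to order 5: 9·cos(x + π/6) + 3 = -3·x^5/80 + 3·√(3)·x^4/16 + 3·x^3/4 - 9·√(3)·x^2/4 - 9·x/2 + 3 + 9·√(3)/2 + O(x^6).
The coefficient of x^5 is -3/80.

Final answer: -3/80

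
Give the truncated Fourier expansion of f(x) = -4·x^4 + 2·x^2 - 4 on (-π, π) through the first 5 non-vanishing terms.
(-200 + 32·π^2)·cos(x) + (14 - 8·π^2)·cos(2·x) + (-88/27 + 32·π^2/9)·cos(3·x) + (5/4 - 2·π^2)·cos(4·x) - 4·π^4/5 - 4 + 2·π^2/3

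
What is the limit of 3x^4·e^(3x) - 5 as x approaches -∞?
The product is a 0·∞ indeterminate form at x → -∞.
Rewrite the product as 3x^4 / e^(-3x) (an ∞/∞ form) and apply L'Hôpital, or use the standard hierarchy e^(3|x|) ≫ |x^4| as x → -∞.
The indeterminate product → 0, so the limit = -5.

Final answer: -5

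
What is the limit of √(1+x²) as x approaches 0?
Direct substitution at x = 0 gives 1.

Final answer: 1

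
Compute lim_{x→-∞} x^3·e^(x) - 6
The product is a 0·∞ indeterminate form at x → -∞.
Rewrite the product as x^3 / e^(-x) (an ∞/∞ form) and apply L'Hôpital, or use the standard hierarchy e^(|x|) ≫ |x^3| as x → -∞.
The indeterminate product → 0, so the limit = -6.

Final answer: -6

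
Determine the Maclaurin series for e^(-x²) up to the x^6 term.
-x^6/6 + x^4/2 - x^2 + 1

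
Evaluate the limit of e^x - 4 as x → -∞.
Evaluate the dominant behaviour as x → -∞; each term tends to a finite value or vanishes.
Limit = -4.

Final answer: -4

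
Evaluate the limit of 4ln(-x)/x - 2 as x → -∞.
The quotient is an ∞/∞ indeterminate form as x → -∞.
Compare growth rates of the dominant terms (exponentials ≫ polynomials ≫ logarithms), or apply L'Hôpital's rule; the quotient → 0.
Adding the constant: 0 - 2 = -2. Limit = -2.

Final answer: -2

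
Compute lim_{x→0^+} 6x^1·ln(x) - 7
The product is a 0·∞ indeterminate form at x → 0⁺.
Rewrite the product as 6·ln(x) / x^(-1) and apply L'Hôpital, or use the standard hierarchy x^(-1) ≫ |ln x| as x → 0⁺.
The indeterminate product → 0, so the limit = -7.

Final answer: -7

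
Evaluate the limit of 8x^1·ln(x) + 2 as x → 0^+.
The product is a 0·∞ indeterminate form at x → 0⁺.
Rewrite the product as 8·ln(x) / x^(-1) and apply L'Hôpital, or use the standard hierarchy x^(-1) ≫ |ln x| as x → 0⁺.
The indeterminate product → 0, so the limit = 2.

Final answer: 2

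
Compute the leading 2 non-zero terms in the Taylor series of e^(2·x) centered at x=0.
2·x + 1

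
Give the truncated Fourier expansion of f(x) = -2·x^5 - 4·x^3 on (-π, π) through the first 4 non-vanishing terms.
(-432 - 4·π^4 + 72·π^2)·sin(x) + (-6·π^2 + 9 + 2·π^4)·sin(2·x) + (-4·π^4/3 - 16/81 + 8·π^2/27)·sin(3·x) + (-9/32 + 3·π^2/4 + π^4)·sin(4·x)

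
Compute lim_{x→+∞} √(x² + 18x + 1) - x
This is an ∞ − ∞ indeterminate form.
Multiply and divide by the conjugate √(x²+18x + 1) + x; the x² terms cancel, leaving (18x + 1)/(√(x²+18x + 1)+x) → 18/2 = 9.
Limit = 9.

Final answer: 9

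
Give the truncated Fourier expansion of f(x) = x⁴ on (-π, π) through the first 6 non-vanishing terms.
(48 - 8·π^2)·cos(x) + (-3 + 2·π^2)·cos(2·x) + (16/27 - 8·π^2/9)·cos(3·x) + (-3/16 + π^2/2)·cos(4·x) + (48/625 - 8·π^2/25)·cos(5·x) + π^4/5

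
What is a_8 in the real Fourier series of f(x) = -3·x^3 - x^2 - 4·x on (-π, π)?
a_8 = (1/π) ∫_{-π}^{π} f(x)·cos(8x) dx.
Evaluate the integral (use parity and integration by parts as needed): a_8 = -1/16.

Final answer: -1/16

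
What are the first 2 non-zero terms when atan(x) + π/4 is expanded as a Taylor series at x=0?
x + π/4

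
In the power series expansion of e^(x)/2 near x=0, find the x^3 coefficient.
Expand to order 3: e^(x)/2 = x^3/12 + x^2/4 + x/2 + 1/2 + O(x^4).
The coefficient of x^3 is 1/12.

Final answer: 1/12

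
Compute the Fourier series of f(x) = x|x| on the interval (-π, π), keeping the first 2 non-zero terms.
(-8 + 2·π^2)·sin(x)/π - π·sin(2·x)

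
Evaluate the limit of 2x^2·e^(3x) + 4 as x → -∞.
The product is a 0·∞ indeterminate form at x → -∞.
Rewrite the product as 2x^2 / e^(-3x) (an ∞/∞ form) and apply L'Hôpital, or use the standard hierarchy e^(3|x|) ≫ |x^2| as x → -∞.
The indeterminate product → 0, so the limit = 4.

Final answer: 4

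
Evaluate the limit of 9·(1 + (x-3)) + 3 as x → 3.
Direct substitution at x = 3 gives 12.

Final answer: 12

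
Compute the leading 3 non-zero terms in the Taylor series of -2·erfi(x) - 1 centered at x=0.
-4·x^3/(3·√(π)) - 4·x/√(π) - 1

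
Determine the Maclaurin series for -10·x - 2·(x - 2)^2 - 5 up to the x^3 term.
-2·x^2 - 2·x - 13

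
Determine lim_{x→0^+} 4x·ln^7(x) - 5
The product is a 0·∞ indeterminate form at x → 0⁺.
Rewrite the product as 4·ln^7(x) / x^(-1) and apply L'Hôpital, or use the standard hierarchy x^(-1) ≫ |ln x|^7 as x → 0⁺.
The indeterminate product → 0, so the limit = -5.

Final answer: -5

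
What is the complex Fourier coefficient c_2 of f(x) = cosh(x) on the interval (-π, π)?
Compute the real Fourier coefficients first: a_2 = 2·sinh(π)/(5·π), b_2 = 0.
Then c_2 = (a_2 − i·b_2)/2 = sinh(π)/(5·π).

Final answer: sinh(π)/(5·π)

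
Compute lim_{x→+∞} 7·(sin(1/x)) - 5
Evaluate the dominant behaviour as x → +∞; each term tends to a finite value or vanishes.
Limit = -5.

Final answer: -5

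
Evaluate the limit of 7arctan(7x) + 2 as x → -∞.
Evaluate the dominant behaviour as x → -∞; each term tends to a finite value or vanishes.
Limit = 2 - 7·π/2.

Final answer: 2 - 7·π/2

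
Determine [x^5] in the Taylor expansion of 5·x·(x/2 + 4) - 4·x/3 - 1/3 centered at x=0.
Expand to order 5: 5·x·(x/2 + 4) - 4·x/3 - 1/3 = 5·x^2/2 + 56·x/3 - 1/3 + O(x^6).
The coefficient of x^5 is 0.

Final answer: 0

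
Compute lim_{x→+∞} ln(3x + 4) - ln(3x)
This is an ∞ − ∞ indeterminate form.
Combine the logarithms: ln(3x+4) − ln(3x) = ln((3x+4)/(3x)) = ln(1 + 4/(3x)) → ln(1) = 0.
Limit = 0.

Final answer: 0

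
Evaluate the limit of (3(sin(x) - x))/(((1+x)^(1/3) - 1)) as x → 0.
Both numerator and denominator → 0 as x → 0; this is a 0/0 indeterminate form.
Expand each to leading order near x = 0: numerator ~ -x^3/2, denominator ~ x/3.
The limit of the ratio is 0.

Final answer: 0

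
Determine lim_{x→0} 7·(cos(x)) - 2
Direct substitution at x = 0 gives 5.

Final answer: 5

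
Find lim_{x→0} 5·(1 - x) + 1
Direct substitution at x = 0 gives 6.

Final answer: 6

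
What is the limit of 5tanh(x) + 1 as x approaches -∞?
Evaluate the dominant behaviour as x → -∞; each term tends to a finite value or vanishes.
Limit = -4.

Final answer: -4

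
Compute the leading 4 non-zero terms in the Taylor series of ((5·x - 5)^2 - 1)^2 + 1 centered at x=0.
-2500·x^3 + 3700·x^2 - 2400·x + 577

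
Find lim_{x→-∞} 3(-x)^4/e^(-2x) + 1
The quotient is an ∞/∞ indeterminate form as x → -∞.
Compare growth rates of the dominant terms (exponentials ≫ polynomials ≫ logarithms), or apply L'Hôpital's rule; the quotient → 0.
Adding the constant: 0 + 1 = 1. Limit = 1.

Final answer: 1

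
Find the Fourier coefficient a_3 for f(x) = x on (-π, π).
a_3 = (1/π) ∫_{-π}^{π} f(x)·cos(3x) dx.
Evaluate the integral (use parity and integration by parts as needed): a_3 = 0.

Final answer: 0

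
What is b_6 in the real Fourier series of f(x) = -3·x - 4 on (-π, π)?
b_6 = (1/π) ∫_{-π}^{π} f(x)·sin(6x) dx.
Evaluate the integral (use parity and integration by parts as needed): b_6 = 1.

Final answer: 1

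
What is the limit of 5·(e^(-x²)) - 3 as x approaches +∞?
Evaluate the dominant behaviour as x → +∞; each term tends to a finite value or vanishes.
Limit = -3.

Final answer: -3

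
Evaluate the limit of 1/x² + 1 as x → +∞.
Evaluate the dominant behaviour as x → +∞; each term tends to a finite value or vanishes.
Limit = 1.

Final answer: 1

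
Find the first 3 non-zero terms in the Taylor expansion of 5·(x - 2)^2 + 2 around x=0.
5·x^2 - 20·x + 22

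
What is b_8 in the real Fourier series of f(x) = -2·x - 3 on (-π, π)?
b_8 = (1/π) ∫_{-π}^{π} f(x)·sin(8x) dx.
Evaluate the integral (use parity and integration by parts as needed): b_8 = 1/2.

Final answer: 1/2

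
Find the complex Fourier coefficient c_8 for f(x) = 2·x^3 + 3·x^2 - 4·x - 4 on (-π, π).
Compute the real Fourier coefficients first: a_8 = 3/16, b_8 = 67/64 - π^2/2.
Then c_8 = (a_8 − i·b_8)/2 = 3/32 - 67·i/128 + i·π^2/4.

Final answer: 3/32 - 67·i/128 + i·π^2/4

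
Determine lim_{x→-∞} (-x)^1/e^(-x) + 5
The quotient is an ∞/∞ indeterminate form as x → -∞.
Compare growth rates of the dominant terms (exponentials ≫ polynomials ≫ logarithms), or apply L'Hôpital's rule; the quotient → 0.
Adding the constant: 0 + 5 = 5. Limit = 5.

Final answer: 5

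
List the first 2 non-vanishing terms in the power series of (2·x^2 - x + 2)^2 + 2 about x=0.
6 - 4·x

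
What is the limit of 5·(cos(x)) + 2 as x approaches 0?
Direct substitution at x = 0 gives 7.

Final answer: 7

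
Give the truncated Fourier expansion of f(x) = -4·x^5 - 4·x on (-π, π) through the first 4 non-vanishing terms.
(-968 - 8·π^4 + 160·π^2)·sin(x) + (-20·π^2 + 34 + 4·π^4)·sin(2·x) + (-8·π^4/3 - 536/81 + 160·π^2/27)·sin(3·x) + (-5·π^2/2 + 47/16 + 2·π^4)·sin(4·x)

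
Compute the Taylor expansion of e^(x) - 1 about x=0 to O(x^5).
x^4/24 + x^3/6 + x^2/2 + x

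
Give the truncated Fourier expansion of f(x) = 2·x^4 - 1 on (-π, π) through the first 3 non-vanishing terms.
(96 - 16·π^2)·cos(x) + (-6 + 4·π^2)·cos(2·x) - 1 + 2·π^4/5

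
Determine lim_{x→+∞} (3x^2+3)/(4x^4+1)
This is an ∞/∞ indeterminate form as x → +∞.
Divide numerator and denominator by x^4 and let the lower-order terms vanish; the numerator's degree 2 is below the denominator's degree 4, so the quotient → 0.
Limit = 0.

Final answer: 0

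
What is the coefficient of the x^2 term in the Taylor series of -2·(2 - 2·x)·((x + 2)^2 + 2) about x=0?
Expand to order 2: -2·(2 - 2·x)·((x + 2)^2 + 2) = 12·x^2 + 8·x - 24 + O(x^3).
The coefficient of x^2 is 12.

Final answer: 12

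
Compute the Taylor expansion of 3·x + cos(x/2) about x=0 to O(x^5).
x^4/384 - x^2/8 + 3·x + 1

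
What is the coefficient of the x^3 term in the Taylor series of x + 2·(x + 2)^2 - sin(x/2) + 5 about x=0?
Expand to order 3: x + 2·(x + 2)^2 - sin(x/2) + 5 = x^3/48 + 2·x^2 + 17·x/2 + 13 + O(x^4).
The coefficient of x^3 is 1/48.

Final answer: 1/48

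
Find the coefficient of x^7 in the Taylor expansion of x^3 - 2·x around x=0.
Expand to order 7: x^3 - 2·x = x^3 - 2·x + O(x^8).
The coefficient of x^7 is 0.

Final answer: 0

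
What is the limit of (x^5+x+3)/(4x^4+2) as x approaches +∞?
This is an ∞/∞ indeterminate form as x → +∞.
Divide numerator and denominator by x^5 and let the lower-order terms vanish; the numerator's degree 5 exceeds the denominator's degree 4, so the quotient diverges.
Limit = ∞.

Final answer: ∞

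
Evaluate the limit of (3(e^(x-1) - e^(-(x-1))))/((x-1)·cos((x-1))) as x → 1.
Both numerator and denominator → 0 as x → 1; this is a 0/0 indeterminate form.
Expand each to leading order near x = 1: numerator ~ 6·(x - 1), denominator ~ (x - 1).
The limit of the ratio is 6.

Final answer: 6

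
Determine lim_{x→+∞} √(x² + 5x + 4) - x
This is an ∞ − ∞ indeterminate form.
Multiply and divide by the conjugate √(x²+5x + 4) + x; the x² terms cancel, leaving (5x + 4)/(√(x²+5x + 4)+x) → 5/2.
Limit = 5/2.

Final answer: 5/2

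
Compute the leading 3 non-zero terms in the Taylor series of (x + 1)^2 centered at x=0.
x^2 + 2·x + 1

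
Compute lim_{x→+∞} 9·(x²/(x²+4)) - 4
Evaluate the dominant behaviour as x → +∞; each term tends to a finite value or vanishes.
Limit = 5.

Final answer: 5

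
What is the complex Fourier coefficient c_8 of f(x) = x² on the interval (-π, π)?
Compute the real Fourier coefficients first: a_8 = 1/16, b_8 = 0.
Then c_8 = (a_8 − i·b_8)/2 = 1/32.

Final answer: 1/32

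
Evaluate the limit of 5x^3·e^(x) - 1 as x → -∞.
The product is a 0·∞ indeterminate form at x → -∞.
Rewrite the product as 5x^3 / e^(-x) (an ∞/∞ form) and apply L'Hôpital, or use the standard hierarchy e^(|x|) ≫ |x^3| as x → -∞.
The indeterminate product → 0, so the limit = -1.

Final answer: -1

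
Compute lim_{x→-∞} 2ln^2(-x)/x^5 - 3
The quotient is an ∞/∞ indeterminate form as x → -∞.
Compare growth rates of the dominant terms (exponentials ≫ polynomials ≫ logarithms), or apply L'Hôpital's rule; the quotient → 0.
Adding the constant: 0 - 3 = -3. Limit = -3.

Final answer: -3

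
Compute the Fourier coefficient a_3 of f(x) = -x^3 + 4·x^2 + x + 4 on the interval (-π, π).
a_3 = (1/π) ∫_{-π}^{π} f(x)·cos(3x) dx.
Evaluate the integral (use parity and integration by parts as needed): a_3 = -16/9.

Final answer: -16/9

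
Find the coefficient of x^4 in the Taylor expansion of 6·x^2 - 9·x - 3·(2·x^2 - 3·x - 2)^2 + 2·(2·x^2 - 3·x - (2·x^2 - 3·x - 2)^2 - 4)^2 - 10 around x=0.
Expand to order 4: 6·x^2 - 9·x - 3·(2·x^2 - 3·x - 2)^2 + 2·(2·x^2 - 3·x - (2·x^2 - 3·x - 2)^2 - 4)^2 - 10 = -602·x^4 - 408·x^3 + 421·x^2 + 435·x + 106 + O(x^5).
The coefficient of x^4 is -602.

Final answer: -602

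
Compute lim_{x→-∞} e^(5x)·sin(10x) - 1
Evaluate the dominant behaviour as x → -∞; each term tends to a finite value or vanishes.
Limit = -1.

Final answer: -1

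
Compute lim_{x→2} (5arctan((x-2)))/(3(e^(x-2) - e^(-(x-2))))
Both numerator and denominator → 0 as x → 2; this is a 0/0 indeterminate form.
Expand each to leading order near x = 2: numerator ~ 5·(x - 2), denominator ~ 6·(x - 2).
The limit of the ratio is 5/6.

Final answer: 5/6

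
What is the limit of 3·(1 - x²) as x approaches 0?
Direct substitution at x = 0 gives 3.

Final answer: 3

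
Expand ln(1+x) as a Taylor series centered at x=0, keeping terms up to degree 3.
x^3/3 - x^2/2 + x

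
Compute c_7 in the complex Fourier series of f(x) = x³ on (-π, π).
Compute the real Fourier coefficients first: a_7 = 0, b_7 = -12/343 + 2·π^2/7.
Then c_7 = (a_7 − i·b_7)/2 = -i·π^2/7 + 6·i/343.

Final answer: -i·π^2/7 + 6·i/343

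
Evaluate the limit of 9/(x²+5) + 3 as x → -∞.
Evaluate the dominant behaviour as x → -∞; each term tends to a finite value or vanishes.
Limit = 3.

Final answer: 3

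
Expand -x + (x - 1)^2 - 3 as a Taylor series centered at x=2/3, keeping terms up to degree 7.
-32/9 - 5·(x - 2/3)/3 + (x - 2/3)^2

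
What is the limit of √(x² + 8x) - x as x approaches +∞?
This is an ∞ − ∞ indeterminate form.
Multiply and divide by the conjugate √(x²+8x) + x; the x² terms cancel, leaving (8x)/(√(x²+8x)+x) → 8/2 = 4.
Limit = 4.

Final answer: 4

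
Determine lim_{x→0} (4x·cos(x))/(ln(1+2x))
Both numerator and denominator → 0 as x → 0; this is a 0/0 indeterminate form.
Expand each to leading order near x = 0: numerator ~ 4·x, denominator ~ 2·x.
The limit of the ratio is 2.

Final answer: 2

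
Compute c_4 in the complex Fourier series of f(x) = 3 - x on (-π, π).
Compute the real Fourier coefficients first: a_4 = 0, b_4 = 1/2.
Then c_4 = (a_4 − i·b_4)/2 = -i/4.

Final answer: -i/4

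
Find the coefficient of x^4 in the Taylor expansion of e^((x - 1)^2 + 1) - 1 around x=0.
19·e^(2)/6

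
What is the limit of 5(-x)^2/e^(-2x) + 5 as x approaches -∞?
The quotient is an ∞/∞ indeterminate form as x → -∞.
Compare growth rates of the dominant terms (exponentials ≫ polynomials ≫ logarithms), or apply L'Hôpital's rule; the quotient → 0.
Adding the constant: 0 + 5 = 5. Limit = 5.

Final answer: 5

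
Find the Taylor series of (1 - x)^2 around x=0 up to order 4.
x^2 - 2·x + 1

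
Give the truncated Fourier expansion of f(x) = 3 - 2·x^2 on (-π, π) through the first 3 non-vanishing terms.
8·cos(x) - 2·cos(2·x) - 2·π^2/3 + 3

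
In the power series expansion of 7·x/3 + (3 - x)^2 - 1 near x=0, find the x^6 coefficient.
Expand to order 6: 7·x/3 + (3 - x)^2 - 1 = x^2 - 11·x/3 + 8 + O(x^7).
The coefficient of x^6 is 0.

Final answer: 0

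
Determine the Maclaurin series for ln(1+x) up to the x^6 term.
-x^6/6 + x^5/5 - x^4/4 + x^3/3 - x^2/2 + x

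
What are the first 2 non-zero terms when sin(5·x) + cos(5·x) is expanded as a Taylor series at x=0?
5·x + 1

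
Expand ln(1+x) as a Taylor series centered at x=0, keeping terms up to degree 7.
x^7/7 - x^6/6 + x^5/5 - x^4/4 + x^3/3 - x^2/2 + x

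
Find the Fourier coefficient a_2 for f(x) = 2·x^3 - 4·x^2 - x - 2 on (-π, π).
a_2 = (1/π) ∫_{-π}^{π} f(x)·cos(2x) dx.
Evaluate the integral (use parity and integration by parts as needed): a_2 = -4.

Final answer: -4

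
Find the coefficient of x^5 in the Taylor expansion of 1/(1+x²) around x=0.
Expand to order 5: 1/(1+x²) = x^4 - x^2 + 1 + O(x^6).
The coefficient of x^5 is 0.

Final answer: 0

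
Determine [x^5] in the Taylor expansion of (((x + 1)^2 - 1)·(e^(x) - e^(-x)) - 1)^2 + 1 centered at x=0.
Expand to order 5: (((x + 1)^2 - 1)·(e^(x) - e^(-x)) - 1)^2 + 1 = 46·x^5/3 + 44·x^4/3 - 4·x^3 - 8·x^2 + 2 + O(x^6).
The coefficient of x^5 is 46/3.

Final answer: 46/3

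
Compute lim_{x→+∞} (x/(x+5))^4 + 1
As x → +∞: x/(x+5) = 1/(1 + 5/x) → 1, and the 4th power of a limit-1 base also → 1; with the additive constant, 1 + 1 = 2.
Limit = 2.

Final answer: 2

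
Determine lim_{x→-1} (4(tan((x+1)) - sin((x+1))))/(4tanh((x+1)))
Both numerator and denominator → 0 as x → -1; this is a 0/0 indeterminate form.
Expand each to leading order near x = -1: numerator ~ 2·(x + 1)^3, denominator ~ 4·(x + 1).
The limit of the ratio is 0.

Final answer: 0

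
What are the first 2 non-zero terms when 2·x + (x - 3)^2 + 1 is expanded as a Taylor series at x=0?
10 - 4·x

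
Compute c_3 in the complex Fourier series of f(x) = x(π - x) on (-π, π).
Compute the real Fourier coefficients first: a_3 = 4/9, b_3 = 2·π/3.
Then c_3 = (a_3 − i·b_3)/2 = 2/9 - i·π/3.

Final answer: 2/9 - i·π/3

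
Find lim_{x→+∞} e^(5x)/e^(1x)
This is an ∞/∞ indeterminate form as x → +∞.
Rewrite e^(5x)/e^(1x) = e^((5−1)x) = e^(4x); the exponent coefficient is 4 > 0 so e^(4x) → ∞.
Limit = ∞.

Final answer: ∞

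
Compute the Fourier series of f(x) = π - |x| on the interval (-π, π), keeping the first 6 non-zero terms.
4·cos(x)/π + 4·cos(3·x)/(9·π) + 4·cos(5·x)/(25·π) + 4·cos(7·x)/(49·π) + 4·cos(9·x)/(81·π) + π/2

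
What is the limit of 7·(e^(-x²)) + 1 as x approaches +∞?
Evaluate the dominant behaviour as x → +∞; each term tends to a finite value or vanishes.
Limit = 1.

Final answer: 1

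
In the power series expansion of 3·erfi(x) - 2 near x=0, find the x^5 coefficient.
Expand to order 5: 3·erfi(x) - 2 = 3·x^5/(5·√(π)) + 2·x^3/√(π) + 6·x/√(π) - 2 + O(x^6).
The coefficient of x^5 is 3/(5·√(π)).

Final answer: 3/(5·√(π))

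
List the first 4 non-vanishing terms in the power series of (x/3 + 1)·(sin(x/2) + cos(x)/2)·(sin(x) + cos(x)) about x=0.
-29·x^3/48 + x^2/3 + 7·x/6 + 1/2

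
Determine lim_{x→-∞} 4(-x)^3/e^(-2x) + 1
The quotient is an ∞/∞ indeterminate form as x → -∞.
Compare growth rates of the dominant terms (exponentials ≫ polynomials ≫ logarithms), or apply L'Hôpital's rule; the quotient → 0.
Adding the constant: 0 + 1 = 1. Limit = 1.

Final answer: 1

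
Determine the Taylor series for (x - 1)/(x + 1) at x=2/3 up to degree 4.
-1/5 + 18·(x - 2/3)/25 - 54·(x - 2/3)^2/125 + 162·(x - 2/3)^3/625 - 486·(x - 2/3)^4/3125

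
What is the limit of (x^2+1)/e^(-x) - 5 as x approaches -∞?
The quotient is an ∞/∞ indeterminate form as x → -∞.
Compare growth rates of the dominant terms (exponentials ≫ polynomials ≫ logarithms), or apply L'Hôpital's rule; the quotient → 0.
Adding the constant: 0 - 5 = -5. Limit = -5.

Final answer: -5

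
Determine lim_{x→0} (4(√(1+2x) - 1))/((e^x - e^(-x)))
Both numerator and denominator → 0 as x → 0; this is a 0/0 indeterminate form.
Expand each to leading order near x = 0: numerator ~ 4·x, denominator ~ 2·x.
The limit of the ratio is 2.

Final answer: 2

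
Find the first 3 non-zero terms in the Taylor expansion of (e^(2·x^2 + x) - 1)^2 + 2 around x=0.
5·x^3 + x^2 + 2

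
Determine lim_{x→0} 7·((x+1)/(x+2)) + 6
Direct substitution at x = 0 gives 19/2.

Final answer: 19/2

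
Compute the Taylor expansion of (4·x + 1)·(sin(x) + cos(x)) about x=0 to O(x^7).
23·x^6/720 + 7·x^5/40 - 5·x^4/8 - 13·x^3/6 + 7·x^2/2 + 5·x + 1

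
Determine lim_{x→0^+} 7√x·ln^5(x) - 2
The product is a 0·∞ indeterminate form at x → 0⁺.
Rewrite the product as 7·ln^5(x) / x^(-1/2) and apply L'Hôpital, or use the standard hierarchy x^(-1/2) ≫ |ln x|^5 as x → 0⁺.
The indeterminate product → 0, so the limit = -2.

Final answer: -2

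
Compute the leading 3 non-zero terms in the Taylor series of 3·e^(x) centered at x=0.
3·x^2/2 + 3·x + 3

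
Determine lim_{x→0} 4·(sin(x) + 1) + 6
Direct substitution at x = 0 gives 10.

Final answer: 10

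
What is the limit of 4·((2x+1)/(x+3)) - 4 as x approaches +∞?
Evaluate the dominant behaviour as x → +∞; each term tends to a finite value or vanishes.
Limit = 4.

Final answer: 4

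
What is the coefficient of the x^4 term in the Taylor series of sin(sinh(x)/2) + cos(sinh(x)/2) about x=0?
Expand to order 4: sin(sinh(x)/2) + cos(sinh(x)/2) = -5·x^4/128 + x^3/16 - x^2/8 + x/2 + 1 + O(x^5).
The coefficient of x^4 is -5/128.

Final answer: -5/128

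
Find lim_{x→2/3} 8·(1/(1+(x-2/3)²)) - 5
Direct substitution at x = 2/3 gives 3.

Final answer: 3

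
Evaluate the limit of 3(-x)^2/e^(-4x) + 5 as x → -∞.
The quotient is an ∞/∞ indeterminate form as x → -∞.
Compare growth rates of the dominant terms (exponentials ≫ polynomials ≫ logarithms), or apply L'Hôpital's rule; the quotient → 0.
Adding the constant: 0 + 5 = 5. Limit = 5.

Final answer: 5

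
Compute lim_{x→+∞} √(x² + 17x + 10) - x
This is an ∞ − ∞ indeterminate form.
Multiply and divide by the conjugate √(x²+17x + 10) + x; the x² terms cancel, leaving (17x + 10)/(√(x²+17x + 10)+x) → 17/2.
Limit = 17/2.

Final answer: 17/2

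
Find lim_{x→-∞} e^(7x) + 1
Evaluate the dominant behaviour as x → -∞; each term tends to a finite value or vanishes.
Limit = 1.

Final answer: 1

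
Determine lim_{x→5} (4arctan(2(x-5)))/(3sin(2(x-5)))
Both numerator and denominator → 0 as x → 5; this is a 0/0 indeterminate form.
Expand each to leading order near x = 5: numerator ~ 8·(x - 5), denominator ~ 6·(x - 5).
The limit of the ratio is 4/3.

Final answer: 4/3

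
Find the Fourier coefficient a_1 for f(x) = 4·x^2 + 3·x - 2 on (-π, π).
a_1 = (1/π) ∫_{-π}^{π} f(x)·cos(1x) dx.
Evaluate the integral (use parity and integration by parts as needed): a_1 = -16.

Final answer: -16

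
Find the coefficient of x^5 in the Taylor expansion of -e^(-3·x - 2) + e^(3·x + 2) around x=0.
Expand to order 5: -e^(-3·x - 2) + e^(3·x + 2) = x^5·(81·e^(-2)/40 + 81·e^(2)/40) + x^4·(-27·e^(-2)/8 + 27·e^(2)/8) + x^3·(9·e^(-2)/2 + 9·e^(2)/2) + x^2·(-9·e^(-2)/2 + 9·e^(2)/2) + x·(3·e^(-2) + 3·e^(2)) - e^(-2) + e^(2) + O(x^6).
The coefficient of x^5 is 81·e^(-2)/40 + 81·e^(2)/40.

Final answer: 81·e^(-2)/40 + 81·e^(2)/40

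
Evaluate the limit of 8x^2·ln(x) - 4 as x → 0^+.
The product is a 0·∞ indeterminate form at x → 0⁺.
Rewrite the product as 8·ln(x) / x^(-2) and apply L'Hôpital, or use the standard hierarchy x^(-2) ≫ |ln x| as x → 0⁺.
The indeterminate product → 0, so the limit = -4.

Final answer: -4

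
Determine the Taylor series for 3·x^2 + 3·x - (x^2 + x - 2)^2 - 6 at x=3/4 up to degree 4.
-649/256 + 175·(x - 3/4)/16 - 15·(x - 3/4)^2/8 - 5·(x - 3/4)^3 - (x - 3/4)^4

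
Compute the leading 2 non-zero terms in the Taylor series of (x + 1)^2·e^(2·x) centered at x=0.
4·x + 1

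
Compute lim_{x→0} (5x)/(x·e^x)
Both numerator and denominator → 0 as x → 0; this is a 0/0 indeterminate form.
Expand each to leading order near x = 0: numerator ~ 5·x, denominator ~ x.
The limit of the ratio is 5.

Final answer: 5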